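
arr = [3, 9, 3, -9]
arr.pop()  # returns -9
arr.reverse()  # [3, 9, 3]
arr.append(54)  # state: [3, 9, 3, 54]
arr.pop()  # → 54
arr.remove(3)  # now [9, 3]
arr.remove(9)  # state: [3]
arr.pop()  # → 3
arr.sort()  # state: []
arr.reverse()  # []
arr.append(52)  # [52]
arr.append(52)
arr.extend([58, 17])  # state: [52, 52, 58, 17]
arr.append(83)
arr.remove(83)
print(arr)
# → [52, 52, 58, 17]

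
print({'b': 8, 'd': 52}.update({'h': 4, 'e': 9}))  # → None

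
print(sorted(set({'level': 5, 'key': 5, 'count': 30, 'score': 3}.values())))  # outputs [3, 5, 30]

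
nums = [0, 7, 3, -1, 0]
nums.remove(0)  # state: [7, 3, -1, 0]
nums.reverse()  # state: [0, -1, 3, 7]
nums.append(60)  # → [0, -1, 3, 7, 60]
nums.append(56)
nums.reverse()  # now [56, 60, 7, 3, -1, 0]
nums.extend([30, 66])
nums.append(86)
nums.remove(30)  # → [56, 60, 7, 3, -1, 0, 66, 86]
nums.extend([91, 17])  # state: [56, 60, 7, 3, -1, 0, 66, 86, 91, 17]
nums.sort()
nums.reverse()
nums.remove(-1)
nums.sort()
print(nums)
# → [0, 3, 7, 17, 56, 60, 66, 86, 91]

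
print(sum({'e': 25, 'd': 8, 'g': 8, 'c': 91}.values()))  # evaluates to 132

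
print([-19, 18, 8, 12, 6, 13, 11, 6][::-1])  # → [6, 11, 13, 6, 12, 8, 18, -19]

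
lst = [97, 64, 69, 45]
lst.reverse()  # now [45, 69, 64, 97]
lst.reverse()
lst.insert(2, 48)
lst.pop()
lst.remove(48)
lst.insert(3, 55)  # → [97, 64, 69, 55]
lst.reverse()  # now [55, 69, 64, 97]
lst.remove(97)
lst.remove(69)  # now [55, 64]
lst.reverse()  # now [64, 55]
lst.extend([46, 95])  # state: [64, 55, 46, 95]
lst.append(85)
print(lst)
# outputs [64, 55, 46, 95, 85]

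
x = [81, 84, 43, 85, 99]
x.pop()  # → 99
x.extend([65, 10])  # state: [81, 84, 43, 85, 65, 10]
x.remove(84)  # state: [81, 43, 85, 65, 10]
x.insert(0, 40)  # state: [40, 81, 43, 85, 65, 10]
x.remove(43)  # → [40, 81, 85, 65, 10]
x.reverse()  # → [10, 65, 85, 81, 40]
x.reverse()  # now [40, 81, 85, 65, 10]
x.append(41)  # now [40, 81, 85, 65, 10, 41]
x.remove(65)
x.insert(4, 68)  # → [40, 81, 85, 10, 68, 41]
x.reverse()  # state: [41, 68, 10, 85, 81, 40]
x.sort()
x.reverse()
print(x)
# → [85, 81, 68, 41, 40, 10]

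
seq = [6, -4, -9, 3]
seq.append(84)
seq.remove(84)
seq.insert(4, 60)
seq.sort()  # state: [-9, -4, 3, 6, 60]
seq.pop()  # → 60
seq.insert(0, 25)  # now [25, -9, -4, 3, 6]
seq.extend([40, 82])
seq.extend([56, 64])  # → [25, -9, -4, 3, 6, 40, 82, 56, 64]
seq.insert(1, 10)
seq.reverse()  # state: [64, 56, 82, 40, 6, 3, -4, -9, 10, 25]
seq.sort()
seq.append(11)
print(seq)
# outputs [-9, -4, 3, 6, 10, 25, 40, 56, 64, 82, 11]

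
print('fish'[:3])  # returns fis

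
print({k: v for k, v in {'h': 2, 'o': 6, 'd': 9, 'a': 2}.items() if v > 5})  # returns {'o': 6, 'd': 9}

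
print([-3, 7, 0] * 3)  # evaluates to [-3, 7, 0, -3, 7, 0, -3, 7, 0]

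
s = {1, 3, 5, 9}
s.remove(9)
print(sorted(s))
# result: [1, 3, 5]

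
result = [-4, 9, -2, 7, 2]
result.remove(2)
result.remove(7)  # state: [-4, 9, -2]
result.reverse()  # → [-2, 9, -4]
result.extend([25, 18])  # [-2, 9, -4, 25, 18]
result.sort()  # [-4, -2, 9, 18, 25]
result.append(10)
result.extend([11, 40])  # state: [-4, -2, 9, 18, 25, 10, 11, 40]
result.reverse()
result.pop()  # -4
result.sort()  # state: [-2, 9, 10, 11, 18, 25, 40]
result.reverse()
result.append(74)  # [40, 25, 18, 11, 10, 9, -2, 74]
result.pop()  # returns 74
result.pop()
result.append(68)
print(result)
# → [40, 25, 18, 11, 10, 9, 68]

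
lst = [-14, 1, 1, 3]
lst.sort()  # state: [-14, 1, 1, 3]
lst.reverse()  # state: [3, 1, 1, -14]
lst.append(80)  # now [3, 1, 1, -14, 80]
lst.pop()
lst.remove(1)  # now [3, 1, -14]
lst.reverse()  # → [-14, 1, 3]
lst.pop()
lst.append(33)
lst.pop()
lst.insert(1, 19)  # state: [-14, 19, 1]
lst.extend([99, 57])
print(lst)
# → [-14, 19, 1, 99, 57]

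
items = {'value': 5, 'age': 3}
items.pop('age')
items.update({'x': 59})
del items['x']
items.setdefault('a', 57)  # 57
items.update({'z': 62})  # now {'value': 5, 'a': 57, 'z': 62}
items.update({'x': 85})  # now {'value': 5, 'a': 57, 'z': 62, 'x': 85}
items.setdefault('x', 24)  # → 85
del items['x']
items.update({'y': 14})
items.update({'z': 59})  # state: {'value': 5, 'a': 57, 'z': 59, 'y': 14}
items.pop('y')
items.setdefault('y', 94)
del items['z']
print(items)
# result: {'value': 5, 'a': 57, 'y': 94}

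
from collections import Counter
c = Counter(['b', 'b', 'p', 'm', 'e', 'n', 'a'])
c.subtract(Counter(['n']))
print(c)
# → Counter({'b': 2, 'p': 1, 'm': 1, 'e': 1, 'a': 1, 'n': 0})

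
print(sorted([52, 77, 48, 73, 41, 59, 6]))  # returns [6, 41, 48, 52, 59, 73, 77]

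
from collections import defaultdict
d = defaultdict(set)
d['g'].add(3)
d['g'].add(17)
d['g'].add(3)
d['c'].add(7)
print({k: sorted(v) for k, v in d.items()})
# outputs {'g': [3, 17], 'c': [7]}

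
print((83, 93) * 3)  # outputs (83, 93, 83, 93, 83, 93)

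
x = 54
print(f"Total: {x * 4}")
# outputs Total: 216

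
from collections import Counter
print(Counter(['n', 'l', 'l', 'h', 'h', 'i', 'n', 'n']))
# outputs Counter({'n': 3, 'l': 2, 'h': 2, 'i': 1})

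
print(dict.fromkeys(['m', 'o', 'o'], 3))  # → {'m': 3, 'o': 3}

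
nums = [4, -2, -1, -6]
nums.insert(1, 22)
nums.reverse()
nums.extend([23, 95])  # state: [-6, -1, -2, 22, 4, 23, 95]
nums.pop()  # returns 95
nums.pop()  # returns 23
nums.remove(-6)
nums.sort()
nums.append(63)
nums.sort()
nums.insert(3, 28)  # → [-2, -1, 4, 28, 22, 63]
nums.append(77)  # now [-2, -1, 4, 28, 22, 63, 77]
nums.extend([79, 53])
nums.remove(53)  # [-2, -1, 4, 28, 22, 63, 77, 79]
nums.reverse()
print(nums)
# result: [79, 77, 63, 22, 28, 4, -1, -2]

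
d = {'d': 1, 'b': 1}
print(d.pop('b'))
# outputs 1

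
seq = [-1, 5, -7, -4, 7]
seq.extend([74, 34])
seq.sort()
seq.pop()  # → 74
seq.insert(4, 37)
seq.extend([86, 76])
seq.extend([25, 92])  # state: [-7, -4, -1, 5, 37, 7, 34, 86, 76, 25, 92]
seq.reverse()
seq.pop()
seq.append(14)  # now [92, 25, 76, 86, 34, 7, 37, 5, -1, -4, 14]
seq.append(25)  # [92, 25, 76, 86, 34, 7, 37, 5, -1, -4, 14, 25]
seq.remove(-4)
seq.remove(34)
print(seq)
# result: [92, 25, 76, 86, 7, 37, 5, -1, 14, 25]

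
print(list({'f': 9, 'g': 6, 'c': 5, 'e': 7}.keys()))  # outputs ['f', 'g', 'c', 'e']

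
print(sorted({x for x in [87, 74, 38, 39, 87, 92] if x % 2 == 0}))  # [38, 74, 92]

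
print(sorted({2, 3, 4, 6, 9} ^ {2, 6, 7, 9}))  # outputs [3, 4, 7]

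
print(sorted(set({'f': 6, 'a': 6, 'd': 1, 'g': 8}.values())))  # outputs [1, 6, 8]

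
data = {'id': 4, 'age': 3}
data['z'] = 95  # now {'id': 4, 'age': 3, 'z': 95}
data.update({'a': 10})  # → {'id': 4, 'age': 3, 'z': 95, 'a': 10}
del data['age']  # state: {'id': 4, 'z': 95, 'a': 10}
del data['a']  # {'id': 4, 'z': 95}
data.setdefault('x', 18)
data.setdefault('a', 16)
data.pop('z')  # 95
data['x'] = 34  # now {'id': 4, 'x': 34, 'a': 16}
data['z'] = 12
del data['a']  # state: {'id': 4, 'x': 34, 'z': 12}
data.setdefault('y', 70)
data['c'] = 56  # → {'id': 4, 'x': 34, 'z': 12, 'y': 70, 'c': 56}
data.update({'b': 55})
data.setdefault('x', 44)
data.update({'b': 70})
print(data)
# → {'id': 4, 'x': 34, 'z': 12, 'y': 70, 'c': 56, 'b': 70}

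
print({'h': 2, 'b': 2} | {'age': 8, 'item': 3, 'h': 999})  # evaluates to {'h': 999, 'b': 2, 'age': 8, 'item': 3}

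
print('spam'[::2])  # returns sa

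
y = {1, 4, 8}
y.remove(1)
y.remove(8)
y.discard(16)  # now {4}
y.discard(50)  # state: {4}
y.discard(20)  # {4}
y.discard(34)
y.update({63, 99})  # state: {4, 63, 99}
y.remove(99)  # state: {4, 63}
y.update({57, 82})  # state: {4, 57, 63, 82}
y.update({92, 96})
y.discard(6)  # {4, 57, 63, 82, 92, 96}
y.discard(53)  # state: {4, 57, 63, 82, 92, 96}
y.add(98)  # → {4, 57, 63, 82, 92, 96, 98}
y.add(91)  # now {4, 57, 63, 82, 91, 92, 96, 98}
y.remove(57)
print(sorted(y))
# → [4, 63, 82, 91, 92, 96, 98]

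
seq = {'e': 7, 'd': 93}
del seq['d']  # {'e': 7}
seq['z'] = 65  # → {'e': 7, 'z': 65}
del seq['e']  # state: {'z': 65}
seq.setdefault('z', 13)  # 65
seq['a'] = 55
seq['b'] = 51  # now {'z': 65, 'a': 55, 'b': 51}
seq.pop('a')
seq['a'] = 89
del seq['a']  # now {'z': 65, 'b': 51}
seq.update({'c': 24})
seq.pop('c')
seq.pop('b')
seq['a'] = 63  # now {'z': 65, 'a': 63}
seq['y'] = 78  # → {'z': 65, 'a': 63, 'y': 78}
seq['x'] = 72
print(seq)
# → {'z': 65, 'a': 63, 'y': 78, 'x': 72}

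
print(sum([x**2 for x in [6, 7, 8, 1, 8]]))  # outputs 214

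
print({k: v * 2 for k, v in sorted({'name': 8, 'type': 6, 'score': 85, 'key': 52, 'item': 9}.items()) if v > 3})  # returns {'item': 18, 'key': 104, 'name': 16, 'score': 170, 'type': 12}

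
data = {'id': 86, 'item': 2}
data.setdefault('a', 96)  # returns 96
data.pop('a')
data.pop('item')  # 2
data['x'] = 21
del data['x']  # {'id': 86}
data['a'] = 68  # {'id': 86, 'a': 68}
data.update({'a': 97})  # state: {'id': 86, 'a': 97}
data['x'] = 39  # {'id': 86, 'a': 97, 'x': 39}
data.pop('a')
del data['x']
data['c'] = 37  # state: {'id': 86, 'c': 37}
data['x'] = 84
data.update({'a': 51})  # {'id': 86, 'c': 37, 'x': 84, 'a': 51}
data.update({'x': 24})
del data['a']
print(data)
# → {'id': 86, 'c': 37, 'x': 24}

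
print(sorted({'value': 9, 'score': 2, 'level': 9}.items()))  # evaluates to [('level', 9), ('score', 2), ('value', 9)]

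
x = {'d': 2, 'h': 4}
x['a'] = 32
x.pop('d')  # 2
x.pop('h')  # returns 4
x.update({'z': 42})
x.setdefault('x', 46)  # 46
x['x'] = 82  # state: {'a': 32, 'z': 42, 'x': 82}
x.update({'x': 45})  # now {'a': 32, 'z': 42, 'x': 45}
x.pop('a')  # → 32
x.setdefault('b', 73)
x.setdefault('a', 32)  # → 32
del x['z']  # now {'x': 45, 'b': 73, 'a': 32}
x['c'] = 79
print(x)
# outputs {'x': 45, 'b': 73, 'a': 32, 'c': 79}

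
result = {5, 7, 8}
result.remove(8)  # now {5, 7}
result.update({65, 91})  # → {5, 7, 65, 91}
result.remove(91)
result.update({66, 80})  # {5, 7, 65, 66, 80}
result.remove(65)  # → {5, 7, 66, 80}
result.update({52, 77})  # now {5, 7, 52, 66, 77, 80}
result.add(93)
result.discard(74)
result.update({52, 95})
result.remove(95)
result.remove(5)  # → {7, 52, 66, 77, 80, 93}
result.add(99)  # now {7, 52, 66, 77, 80, 93, 99}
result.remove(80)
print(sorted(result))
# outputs [7, 52, 66, 77, 93, 99]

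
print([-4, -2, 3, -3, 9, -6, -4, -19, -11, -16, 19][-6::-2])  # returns [-6, -3, -2]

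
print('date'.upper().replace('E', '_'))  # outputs DAT_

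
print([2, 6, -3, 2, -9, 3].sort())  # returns None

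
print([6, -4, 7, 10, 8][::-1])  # [8, 10, 7, -4, 6]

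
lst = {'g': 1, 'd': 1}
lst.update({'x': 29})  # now {'g': 1, 'd': 1, 'x': 29}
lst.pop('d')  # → 1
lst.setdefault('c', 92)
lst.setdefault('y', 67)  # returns 67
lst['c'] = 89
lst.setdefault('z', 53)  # 53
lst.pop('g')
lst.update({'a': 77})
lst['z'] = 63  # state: {'x': 29, 'c': 89, 'y': 67, 'z': 63, 'a': 77}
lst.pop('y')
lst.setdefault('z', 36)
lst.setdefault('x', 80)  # 29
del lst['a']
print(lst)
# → {'x': 29, 'c': 89, 'z': 63}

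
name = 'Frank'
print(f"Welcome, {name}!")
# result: Welcome, Frank!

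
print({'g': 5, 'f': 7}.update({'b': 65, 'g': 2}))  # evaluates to None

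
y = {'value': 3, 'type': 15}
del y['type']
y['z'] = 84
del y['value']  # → {'z': 84}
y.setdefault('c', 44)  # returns 44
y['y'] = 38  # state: {'z': 84, 'c': 44, 'y': 38}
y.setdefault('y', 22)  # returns 38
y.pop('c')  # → 44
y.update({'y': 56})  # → {'z': 84, 'y': 56}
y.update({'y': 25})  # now {'z': 84, 'y': 25}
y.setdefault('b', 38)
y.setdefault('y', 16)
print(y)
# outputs {'z': 84, 'y': 25, 'b': 38}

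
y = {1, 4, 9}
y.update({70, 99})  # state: {1, 4, 9, 70, 99}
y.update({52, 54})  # {1, 4, 9, 52, 54, 70, 99}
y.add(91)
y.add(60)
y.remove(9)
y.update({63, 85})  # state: {1, 4, 52, 54, 60, 63, 70, 85, 91, 99}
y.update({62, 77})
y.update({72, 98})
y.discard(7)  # {1, 4, 52, 54, 60, 62, 63, 70, 72, 77, 85, 91, 98, 99}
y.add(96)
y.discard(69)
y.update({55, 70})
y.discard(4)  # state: {1, 52, 54, 55, 60, 62, 63, 70, 72, 77, 85, 91, 96, 98, 99}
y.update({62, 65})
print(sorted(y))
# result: [1, 52, 54, 55, 60, 62, 63, 65, 70, 72, 77, 85, 91, 96, 98, 99]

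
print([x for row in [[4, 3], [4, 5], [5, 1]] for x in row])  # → [4, 3, 4, 5, 5, 1]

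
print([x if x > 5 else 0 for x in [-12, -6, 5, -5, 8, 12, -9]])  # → [0, 0, 0, 0, 8, 12, 0]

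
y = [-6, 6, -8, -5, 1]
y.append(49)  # [-6, 6, -8, -5, 1, 49]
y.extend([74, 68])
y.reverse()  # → [68, 74, 49, 1, -5, -8, 6, -6]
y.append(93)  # [68, 74, 49, 1, -5, -8, 6, -6, 93]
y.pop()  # 93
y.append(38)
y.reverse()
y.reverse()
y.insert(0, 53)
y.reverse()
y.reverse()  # [53, 68, 74, 49, 1, -5, -8, 6, -6, 38]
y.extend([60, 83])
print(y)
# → [53, 68, 74, 49, 1, -5, -8, 6, -6, 38, 60, 83]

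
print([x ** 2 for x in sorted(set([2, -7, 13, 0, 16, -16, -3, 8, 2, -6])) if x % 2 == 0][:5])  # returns [256, 36, 0, 4, 64]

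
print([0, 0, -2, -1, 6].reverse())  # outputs None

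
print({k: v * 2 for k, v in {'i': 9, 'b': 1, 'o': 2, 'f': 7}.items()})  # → {'i': 18, 'b': 2, 'o': 4, 'f': 14}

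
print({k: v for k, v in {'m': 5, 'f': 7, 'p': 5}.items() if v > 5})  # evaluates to {'f': 7}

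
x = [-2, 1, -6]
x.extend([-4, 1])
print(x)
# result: [-2, 1, -6, -4, 1]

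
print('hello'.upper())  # HELLO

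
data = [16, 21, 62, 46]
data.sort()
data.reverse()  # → [62, 46, 21, 16]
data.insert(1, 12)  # [62, 12, 46, 21, 16]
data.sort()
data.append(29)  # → [12, 16, 21, 46, 62, 29]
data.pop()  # 29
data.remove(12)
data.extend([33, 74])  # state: [16, 21, 46, 62, 33, 74]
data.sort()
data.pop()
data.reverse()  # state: [62, 46, 33, 21, 16]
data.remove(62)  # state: [46, 33, 21, 16]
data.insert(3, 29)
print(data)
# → [46, 33, 21, 29, 16]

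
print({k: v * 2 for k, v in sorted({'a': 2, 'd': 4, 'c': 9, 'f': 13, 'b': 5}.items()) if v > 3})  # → {'b': 10, 'c': 18, 'd': 8, 'f': 26}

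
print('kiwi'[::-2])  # ii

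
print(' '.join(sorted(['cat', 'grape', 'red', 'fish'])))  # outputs cat fish grape red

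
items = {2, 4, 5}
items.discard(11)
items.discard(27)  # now {2, 4, 5}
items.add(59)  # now {2, 4, 5, 59}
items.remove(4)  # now {2, 5, 59}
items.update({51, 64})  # {2, 5, 51, 59, 64}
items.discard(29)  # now {2, 5, 51, 59, 64}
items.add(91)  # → {2, 5, 51, 59, 64, 91}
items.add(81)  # {2, 5, 51, 59, 64, 81, 91}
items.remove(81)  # {2, 5, 51, 59, 64, 91}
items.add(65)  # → {2, 5, 51, 59, 64, 65, 91}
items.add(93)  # {2, 5, 51, 59, 64, 65, 91, 93}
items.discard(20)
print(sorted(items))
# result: [2, 5, 51, 59, 64, 65, 91, 93]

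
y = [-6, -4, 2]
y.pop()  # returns 2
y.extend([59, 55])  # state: [-6, -4, 59, 55]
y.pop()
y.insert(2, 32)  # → [-6, -4, 32, 59]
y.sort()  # [-6, -4, 32, 59]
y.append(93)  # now [-6, -4, 32, 59, 93]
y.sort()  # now [-6, -4, 32, 59, 93]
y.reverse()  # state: [93, 59, 32, -4, -6]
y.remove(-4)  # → [93, 59, 32, -6]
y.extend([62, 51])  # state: [93, 59, 32, -6, 62, 51]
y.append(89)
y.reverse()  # [89, 51, 62, -6, 32, 59, 93]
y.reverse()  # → [93, 59, 32, -6, 62, 51, 89]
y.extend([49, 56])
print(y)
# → [93, 59, 32, -6, 62, 51, 89, 49, 56]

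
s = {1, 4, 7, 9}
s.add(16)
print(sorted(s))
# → [1, 4, 7, 9, 16]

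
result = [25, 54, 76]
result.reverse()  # [76, 54, 25]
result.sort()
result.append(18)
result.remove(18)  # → [25, 54, 76]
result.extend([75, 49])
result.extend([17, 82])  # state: [25, 54, 76, 75, 49, 17, 82]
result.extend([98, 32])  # [25, 54, 76, 75, 49, 17, 82, 98, 32]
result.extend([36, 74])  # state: [25, 54, 76, 75, 49, 17, 82, 98, 32, 36, 74]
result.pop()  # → 74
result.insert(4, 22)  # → [25, 54, 76, 75, 22, 49, 17, 82, 98, 32, 36]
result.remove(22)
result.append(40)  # [25, 54, 76, 75, 49, 17, 82, 98, 32, 36, 40]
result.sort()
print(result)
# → [17, 25, 32, 36, 40, 49, 54, 75, 76, 82, 98]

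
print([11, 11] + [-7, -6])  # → [11, 11, -7, -6]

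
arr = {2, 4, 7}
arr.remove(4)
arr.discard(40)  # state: {2, 7}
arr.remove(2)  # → {7}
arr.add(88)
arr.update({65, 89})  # {7, 65, 88, 89}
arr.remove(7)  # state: {65, 88, 89}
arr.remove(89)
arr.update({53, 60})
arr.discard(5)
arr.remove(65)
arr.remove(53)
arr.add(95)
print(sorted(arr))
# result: [60, 88, 95]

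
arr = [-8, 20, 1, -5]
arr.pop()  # -5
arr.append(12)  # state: [-8, 20, 1, 12]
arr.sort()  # [-8, 1, 12, 20]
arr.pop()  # 20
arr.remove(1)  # [-8, 12]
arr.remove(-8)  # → [12]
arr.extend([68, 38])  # [12, 68, 38]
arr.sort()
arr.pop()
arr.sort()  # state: [12, 38]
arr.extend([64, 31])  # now [12, 38, 64, 31]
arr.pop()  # 31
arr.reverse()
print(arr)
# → [64, 38, 12]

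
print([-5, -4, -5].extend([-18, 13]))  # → None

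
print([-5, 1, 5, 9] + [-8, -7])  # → [-5, 1, 5, 9, -8, -7]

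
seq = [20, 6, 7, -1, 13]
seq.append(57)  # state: [20, 6, 7, -1, 13, 57]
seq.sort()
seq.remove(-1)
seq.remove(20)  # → [6, 7, 13, 57]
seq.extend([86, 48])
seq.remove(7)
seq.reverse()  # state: [48, 86, 57, 13, 6]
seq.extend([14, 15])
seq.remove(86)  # [48, 57, 13, 6, 14, 15]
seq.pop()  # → 15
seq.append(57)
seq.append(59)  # [48, 57, 13, 6, 14, 57, 59]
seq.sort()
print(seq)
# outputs [6, 13, 14, 48, 57, 57, 59]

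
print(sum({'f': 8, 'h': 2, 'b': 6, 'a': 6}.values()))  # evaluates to 22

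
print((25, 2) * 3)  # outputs (25, 2, 25, 2, 25, 2)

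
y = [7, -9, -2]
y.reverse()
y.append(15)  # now [-2, -9, 7, 15]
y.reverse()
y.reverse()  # [-2, -9, 7, 15]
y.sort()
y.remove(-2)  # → [-9, 7, 15]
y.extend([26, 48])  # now [-9, 7, 15, 26, 48]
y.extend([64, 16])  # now [-9, 7, 15, 26, 48, 64, 16]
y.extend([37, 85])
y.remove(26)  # [-9, 7, 15, 48, 64, 16, 37, 85]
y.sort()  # [-9, 7, 15, 16, 37, 48, 64, 85]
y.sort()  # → [-9, 7, 15, 16, 37, 48, 64, 85]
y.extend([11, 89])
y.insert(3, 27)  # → [-9, 7, 15, 27, 16, 37, 48, 64, 85, 11, 89]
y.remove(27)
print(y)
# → [-9, 7, 15, 16, 37, 48, 64, 85, 11, 89]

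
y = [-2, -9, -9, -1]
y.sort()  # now [-9, -9, -2, -1]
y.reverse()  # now [-1, -2, -9, -9]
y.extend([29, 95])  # [-1, -2, -9, -9, 29, 95]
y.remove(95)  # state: [-1, -2, -9, -9, 29]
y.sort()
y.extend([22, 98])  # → [-9, -9, -2, -1, 29, 22, 98]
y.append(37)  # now [-9, -9, -2, -1, 29, 22, 98, 37]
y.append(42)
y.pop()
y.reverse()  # [37, 98, 22, 29, -1, -2, -9, -9]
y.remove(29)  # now [37, 98, 22, -1, -2, -9, -9]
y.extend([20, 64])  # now [37, 98, 22, -1, -2, -9, -9, 20, 64]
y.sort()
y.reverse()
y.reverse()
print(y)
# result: [-9, -9, -2, -1, 20, 22, 37, 64, 98]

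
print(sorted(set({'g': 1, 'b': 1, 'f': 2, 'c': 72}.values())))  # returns [1, 2, 72]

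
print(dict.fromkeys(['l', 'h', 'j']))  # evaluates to {'l': None, 'h': None, 'j': None}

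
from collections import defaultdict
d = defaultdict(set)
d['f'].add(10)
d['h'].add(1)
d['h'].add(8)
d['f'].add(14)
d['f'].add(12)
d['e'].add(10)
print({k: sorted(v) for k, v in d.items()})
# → {'f': [10, 12, 14], 'h': [1, 8], 'e': [10]}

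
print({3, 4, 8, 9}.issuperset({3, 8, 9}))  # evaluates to True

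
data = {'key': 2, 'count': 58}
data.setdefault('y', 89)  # 89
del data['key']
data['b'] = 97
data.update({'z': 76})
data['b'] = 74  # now {'count': 58, 'y': 89, 'b': 74, 'z': 76}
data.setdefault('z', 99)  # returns 76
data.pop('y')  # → 89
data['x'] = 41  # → {'count': 58, 'b': 74, 'z': 76, 'x': 41}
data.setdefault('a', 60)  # 60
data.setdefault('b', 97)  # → 74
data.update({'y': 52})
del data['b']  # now {'count': 58, 'z': 76, 'x': 41, 'a': 60, 'y': 52}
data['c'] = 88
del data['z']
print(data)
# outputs {'count': 58, 'x': 41, 'a': 60, 'y': 52, 'c': 88}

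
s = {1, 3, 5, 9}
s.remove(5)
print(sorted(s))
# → [1, 3, 9]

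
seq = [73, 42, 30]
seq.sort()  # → [30, 42, 73]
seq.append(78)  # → [30, 42, 73, 78]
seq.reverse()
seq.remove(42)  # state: [78, 73, 30]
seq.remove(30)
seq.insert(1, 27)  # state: [78, 27, 73]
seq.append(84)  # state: [78, 27, 73, 84]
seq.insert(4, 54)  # [78, 27, 73, 84, 54]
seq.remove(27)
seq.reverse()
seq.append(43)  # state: [54, 84, 73, 78, 43]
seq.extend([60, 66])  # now [54, 84, 73, 78, 43, 60, 66]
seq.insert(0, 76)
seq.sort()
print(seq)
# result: [43, 54, 60, 66, 73, 76, 78, 84]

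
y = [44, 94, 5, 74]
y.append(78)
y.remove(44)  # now [94, 5, 74, 78]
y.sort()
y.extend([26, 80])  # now [5, 74, 78, 94, 26, 80]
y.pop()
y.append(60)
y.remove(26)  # [5, 74, 78, 94, 60]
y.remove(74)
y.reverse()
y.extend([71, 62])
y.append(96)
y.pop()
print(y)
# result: [60, 94, 78, 5, 71, 62]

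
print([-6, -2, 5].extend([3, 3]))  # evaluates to None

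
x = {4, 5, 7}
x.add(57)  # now {4, 5, 7, 57}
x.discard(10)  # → {4, 5, 7, 57}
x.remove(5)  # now {4, 7, 57}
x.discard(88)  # {4, 7, 57}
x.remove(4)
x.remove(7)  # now {57}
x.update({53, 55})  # {53, 55, 57}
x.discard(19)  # {53, 55, 57}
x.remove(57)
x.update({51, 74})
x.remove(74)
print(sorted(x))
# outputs [51, 53, 55]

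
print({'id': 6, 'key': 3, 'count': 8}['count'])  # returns 8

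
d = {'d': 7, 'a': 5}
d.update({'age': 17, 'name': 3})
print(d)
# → {'d': 7, 'a': 5, 'age': 17, 'name': 3}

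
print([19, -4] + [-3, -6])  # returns [19, -4, -3, -6]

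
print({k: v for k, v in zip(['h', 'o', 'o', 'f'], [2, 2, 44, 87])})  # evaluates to {'h': 2, 'o': 44, 'f': 87}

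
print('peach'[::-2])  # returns hap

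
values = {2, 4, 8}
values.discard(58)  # {2, 4, 8}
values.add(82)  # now {2, 4, 8, 82}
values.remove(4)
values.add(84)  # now {2, 8, 82, 84}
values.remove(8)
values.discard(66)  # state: {2, 82, 84}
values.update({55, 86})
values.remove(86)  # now {2, 55, 82, 84}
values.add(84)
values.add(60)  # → {2, 55, 60, 82, 84}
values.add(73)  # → {2, 55, 60, 73, 82, 84}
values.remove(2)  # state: {55, 60, 73, 82, 84}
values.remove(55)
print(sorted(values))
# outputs [60, 73, 82, 84]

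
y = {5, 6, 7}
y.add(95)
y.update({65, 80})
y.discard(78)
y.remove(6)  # {5, 7, 65, 80, 95}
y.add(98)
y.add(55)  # {5, 7, 55, 65, 80, 95, 98}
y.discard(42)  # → {5, 7, 55, 65, 80, 95, 98}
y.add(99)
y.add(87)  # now {5, 7, 55, 65, 80, 87, 95, 98, 99}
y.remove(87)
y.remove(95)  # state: {5, 7, 55, 65, 80, 98, 99}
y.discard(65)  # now {5, 7, 55, 80, 98, 99}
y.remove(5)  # {7, 55, 80, 98, 99}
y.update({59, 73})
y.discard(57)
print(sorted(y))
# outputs [7, 55, 59, 73, 80, 98, 99]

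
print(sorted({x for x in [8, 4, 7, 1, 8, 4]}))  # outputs [1, 4, 7, 8]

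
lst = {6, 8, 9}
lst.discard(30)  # {6, 8, 9}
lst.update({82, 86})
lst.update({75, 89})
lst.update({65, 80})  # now {6, 8, 9, 65, 75, 80, 82, 86, 89}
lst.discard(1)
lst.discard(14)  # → {6, 8, 9, 65, 75, 80, 82, 86, 89}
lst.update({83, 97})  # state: {6, 8, 9, 65, 75, 80, 82, 83, 86, 89, 97}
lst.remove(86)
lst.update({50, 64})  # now {6, 8, 9, 50, 64, 65, 75, 80, 82, 83, 89, 97}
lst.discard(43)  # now {6, 8, 9, 50, 64, 65, 75, 80, 82, 83, 89, 97}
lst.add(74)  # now {6, 8, 9, 50, 64, 65, 74, 75, 80, 82, 83, 89, 97}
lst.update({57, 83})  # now {6, 8, 9, 50, 57, 64, 65, 74, 75, 80, 82, 83, 89, 97}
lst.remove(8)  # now {6, 9, 50, 57, 64, 65, 74, 75, 80, 82, 83, 89, 97}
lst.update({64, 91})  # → {6, 9, 50, 57, 64, 65, 74, 75, 80, 82, 83, 89, 91, 97}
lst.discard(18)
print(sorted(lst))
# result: [6, 9, 50, 57, 64, 65, 74, 75, 80, 82, 83, 89, 91, 97]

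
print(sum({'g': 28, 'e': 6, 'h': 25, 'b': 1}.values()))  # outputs 60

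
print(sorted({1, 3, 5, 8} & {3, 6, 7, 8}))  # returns [3, 8]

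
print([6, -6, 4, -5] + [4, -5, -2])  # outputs [6, -6, 4, -5, 4, -5, -2]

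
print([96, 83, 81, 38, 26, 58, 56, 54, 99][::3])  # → [96, 38, 56]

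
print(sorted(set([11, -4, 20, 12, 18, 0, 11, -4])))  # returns [-4, 0, 11, 12, 18, 20]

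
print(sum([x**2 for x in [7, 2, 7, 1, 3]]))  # 112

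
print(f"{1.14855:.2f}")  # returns 1.15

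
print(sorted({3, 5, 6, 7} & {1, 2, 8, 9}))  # []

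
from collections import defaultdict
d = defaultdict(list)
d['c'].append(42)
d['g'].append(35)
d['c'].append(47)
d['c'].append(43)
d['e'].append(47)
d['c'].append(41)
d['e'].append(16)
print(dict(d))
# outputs {'c': [42, 47, 43, 41], 'g': [35], 'e': [47, 16]}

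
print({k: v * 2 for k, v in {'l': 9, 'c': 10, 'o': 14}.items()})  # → {'l': 18, 'c': 20, 'o': 28}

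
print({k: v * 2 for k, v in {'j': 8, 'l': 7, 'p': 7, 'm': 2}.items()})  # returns {'j': 16, 'l': 14, 'p': 14, 'm': 4}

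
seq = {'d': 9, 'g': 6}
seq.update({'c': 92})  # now {'d': 9, 'g': 6, 'c': 92}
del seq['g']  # {'d': 9, 'c': 92}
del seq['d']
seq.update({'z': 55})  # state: {'c': 92, 'z': 55}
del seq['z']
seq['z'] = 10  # {'c': 92, 'z': 10}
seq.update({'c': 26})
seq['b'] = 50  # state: {'c': 26, 'z': 10, 'b': 50}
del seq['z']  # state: {'c': 26, 'b': 50}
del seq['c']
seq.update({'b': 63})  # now {'b': 63}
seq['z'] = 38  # {'b': 63, 'z': 38}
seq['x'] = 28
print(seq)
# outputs {'b': 63, 'z': 38, 'x': 28}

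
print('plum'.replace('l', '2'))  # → p2um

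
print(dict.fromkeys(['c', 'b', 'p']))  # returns {'c': None, 'b': None, 'p': None}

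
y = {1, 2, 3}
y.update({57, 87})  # {1, 2, 3, 57, 87}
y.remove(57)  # {1, 2, 3, 87}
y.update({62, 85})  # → {1, 2, 3, 62, 85, 87}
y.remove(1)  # {2, 3, 62, 85, 87}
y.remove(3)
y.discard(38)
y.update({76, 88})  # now {2, 62, 76, 85, 87, 88}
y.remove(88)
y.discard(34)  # {2, 62, 76, 85, 87}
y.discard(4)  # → {2, 62, 76, 85, 87}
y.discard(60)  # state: {2, 62, 76, 85, 87}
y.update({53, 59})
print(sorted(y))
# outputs [2, 53, 59, 62, 76, 85, 87]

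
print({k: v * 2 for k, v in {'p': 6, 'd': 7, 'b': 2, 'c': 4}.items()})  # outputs {'p': 12, 'd': 14, 'b': 4, 'c': 8}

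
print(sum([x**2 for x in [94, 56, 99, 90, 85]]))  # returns 37098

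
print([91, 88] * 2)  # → [91, 88, 91, 88]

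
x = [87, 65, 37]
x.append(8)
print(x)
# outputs [87, 65, 37, 8]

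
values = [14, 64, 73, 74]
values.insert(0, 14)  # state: [14, 14, 64, 73, 74]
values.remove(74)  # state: [14, 14, 64, 73]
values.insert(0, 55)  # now [55, 14, 14, 64, 73]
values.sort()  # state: [14, 14, 55, 64, 73]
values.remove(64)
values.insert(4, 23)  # [14, 14, 55, 73, 23]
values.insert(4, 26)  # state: [14, 14, 55, 73, 26, 23]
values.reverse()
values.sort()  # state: [14, 14, 23, 26, 55, 73]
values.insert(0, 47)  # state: [47, 14, 14, 23, 26, 55, 73]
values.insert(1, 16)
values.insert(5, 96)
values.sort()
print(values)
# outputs [14, 14, 16, 23, 26, 47, 55, 73, 96]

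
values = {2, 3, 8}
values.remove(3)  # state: {2, 8}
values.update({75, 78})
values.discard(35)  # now {2, 8, 75, 78}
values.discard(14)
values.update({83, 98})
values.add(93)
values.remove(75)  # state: {2, 8, 78, 83, 93, 98}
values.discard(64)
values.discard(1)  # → {2, 8, 78, 83, 93, 98}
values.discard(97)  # {2, 8, 78, 83, 93, 98}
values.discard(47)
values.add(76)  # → {2, 8, 76, 78, 83, 93, 98}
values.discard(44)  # {2, 8, 76, 78, 83, 93, 98}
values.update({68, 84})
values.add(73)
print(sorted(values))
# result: [2, 8, 68, 73, 76, 78, 83, 84, 93, 98]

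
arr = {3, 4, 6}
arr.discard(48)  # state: {3, 4, 6}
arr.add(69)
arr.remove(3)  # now {4, 6, 69}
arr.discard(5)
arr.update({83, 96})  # {4, 6, 69, 83, 96}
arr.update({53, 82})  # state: {4, 6, 53, 69, 82, 83, 96}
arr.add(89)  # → {4, 6, 53, 69, 82, 83, 89, 96}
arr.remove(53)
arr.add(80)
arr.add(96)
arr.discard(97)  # {4, 6, 69, 80, 82, 83, 89, 96}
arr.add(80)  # {4, 6, 69, 80, 82, 83, 89, 96}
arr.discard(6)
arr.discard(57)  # {4, 69, 80, 82, 83, 89, 96}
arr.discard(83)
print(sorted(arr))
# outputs [4, 69, 80, 82, 89, 96]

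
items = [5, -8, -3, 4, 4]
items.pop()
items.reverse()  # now [4, -3, -8, 5]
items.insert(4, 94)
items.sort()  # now [-8, -3, 4, 5, 94]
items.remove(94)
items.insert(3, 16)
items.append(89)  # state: [-8, -3, 4, 16, 5, 89]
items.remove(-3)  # [-8, 4, 16, 5, 89]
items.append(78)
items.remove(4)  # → [-8, 16, 5, 89, 78]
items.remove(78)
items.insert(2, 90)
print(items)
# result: [-8, 16, 90, 5, 89]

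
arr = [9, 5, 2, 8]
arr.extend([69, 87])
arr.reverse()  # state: [87, 69, 8, 2, 5, 9]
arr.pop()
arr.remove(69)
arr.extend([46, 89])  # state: [87, 8, 2, 5, 46, 89]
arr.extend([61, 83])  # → [87, 8, 2, 5, 46, 89, 61, 83]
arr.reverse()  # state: [83, 61, 89, 46, 5, 2, 8, 87]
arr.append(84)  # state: [83, 61, 89, 46, 5, 2, 8, 87, 84]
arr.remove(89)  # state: [83, 61, 46, 5, 2, 8, 87, 84]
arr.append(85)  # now [83, 61, 46, 5, 2, 8, 87, 84, 85]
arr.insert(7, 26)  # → [83, 61, 46, 5, 2, 8, 87, 26, 84, 85]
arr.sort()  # [2, 5, 8, 26, 46, 61, 83, 84, 85, 87]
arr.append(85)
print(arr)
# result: [2, 5, 8, 26, 46, 61, 83, 84, 85, 87, 85]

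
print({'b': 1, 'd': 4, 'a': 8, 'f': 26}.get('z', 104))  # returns 104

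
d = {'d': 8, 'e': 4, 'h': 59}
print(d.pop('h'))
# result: 59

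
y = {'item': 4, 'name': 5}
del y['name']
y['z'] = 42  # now {'item': 4, 'z': 42}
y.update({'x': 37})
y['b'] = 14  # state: {'item': 4, 'z': 42, 'x': 37, 'b': 14}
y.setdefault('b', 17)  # 14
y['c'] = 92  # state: {'item': 4, 'z': 42, 'x': 37, 'b': 14, 'c': 92}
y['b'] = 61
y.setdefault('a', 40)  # 40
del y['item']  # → {'z': 42, 'x': 37, 'b': 61, 'c': 92, 'a': 40}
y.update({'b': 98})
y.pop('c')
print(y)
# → {'z': 42, 'x': 37, 'b': 98, 'a': 40}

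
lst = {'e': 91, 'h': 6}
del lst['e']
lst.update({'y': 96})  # {'h': 6, 'y': 96}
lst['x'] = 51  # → {'h': 6, 'y': 96, 'x': 51}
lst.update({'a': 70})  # {'h': 6, 'y': 96, 'x': 51, 'a': 70}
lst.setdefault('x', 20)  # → 51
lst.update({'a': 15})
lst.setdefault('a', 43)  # 15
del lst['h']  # {'y': 96, 'x': 51, 'a': 15}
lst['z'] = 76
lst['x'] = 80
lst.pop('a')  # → 15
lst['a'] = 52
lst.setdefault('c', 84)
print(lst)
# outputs {'y': 96, 'x': 80, 'z': 76, 'a': 52, 'c': 84}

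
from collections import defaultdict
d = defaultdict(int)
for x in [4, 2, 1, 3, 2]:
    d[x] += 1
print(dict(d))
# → {4: 1, 2: 2, 1: 1, 3: 1}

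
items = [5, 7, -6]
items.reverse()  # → [-6, 7, 5]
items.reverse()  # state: [5, 7, -6]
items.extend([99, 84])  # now [5, 7, -6, 99, 84]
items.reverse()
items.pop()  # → 5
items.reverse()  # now [7, -6, 99, 84]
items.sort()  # [-6, 7, 84, 99]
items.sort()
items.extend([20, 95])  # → [-6, 7, 84, 99, 20, 95]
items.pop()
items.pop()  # 20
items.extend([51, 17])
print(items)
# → [-6, 7, 84, 99, 51, 17]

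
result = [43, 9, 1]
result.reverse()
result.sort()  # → [1, 9, 43]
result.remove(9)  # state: [1, 43]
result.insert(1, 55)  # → [1, 55, 43]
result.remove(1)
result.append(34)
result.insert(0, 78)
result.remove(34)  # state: [78, 55, 43]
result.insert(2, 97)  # [78, 55, 97, 43]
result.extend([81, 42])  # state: [78, 55, 97, 43, 81, 42]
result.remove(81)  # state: [78, 55, 97, 43, 42]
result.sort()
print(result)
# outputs [42, 43, 55, 78, 97]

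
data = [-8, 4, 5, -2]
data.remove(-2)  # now [-8, 4, 5]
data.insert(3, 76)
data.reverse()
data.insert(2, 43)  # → [76, 5, 43, 4, -8]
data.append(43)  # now [76, 5, 43, 4, -8, 43]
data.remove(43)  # [76, 5, 4, -8, 43]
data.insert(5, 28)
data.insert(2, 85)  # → [76, 5, 85, 4, -8, 43, 28]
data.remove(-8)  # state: [76, 5, 85, 4, 43, 28]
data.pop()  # 28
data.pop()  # 43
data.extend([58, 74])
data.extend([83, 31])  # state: [76, 5, 85, 4, 58, 74, 83, 31]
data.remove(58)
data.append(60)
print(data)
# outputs [76, 5, 85, 4, 74, 83, 31, 60]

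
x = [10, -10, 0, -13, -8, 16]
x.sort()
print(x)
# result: [-13, -10, -8, 0, 10, 16]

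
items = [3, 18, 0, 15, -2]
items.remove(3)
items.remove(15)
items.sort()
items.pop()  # 18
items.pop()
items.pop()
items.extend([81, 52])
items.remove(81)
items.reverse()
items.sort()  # [52]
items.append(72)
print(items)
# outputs [52, 72]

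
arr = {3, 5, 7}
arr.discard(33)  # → {3, 5, 7}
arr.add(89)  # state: {3, 5, 7, 89}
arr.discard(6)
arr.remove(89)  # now {3, 5, 7}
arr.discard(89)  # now {3, 5, 7}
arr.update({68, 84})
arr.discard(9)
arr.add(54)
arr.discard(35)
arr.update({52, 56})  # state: {3, 5, 7, 52, 54, 56, 68, 84}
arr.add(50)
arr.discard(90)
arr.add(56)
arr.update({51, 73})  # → {3, 5, 7, 50, 51, 52, 54, 56, 68, 73, 84}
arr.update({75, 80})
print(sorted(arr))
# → [3, 5, 7, 50, 51, 52, 54, 56, 68, 73, 75, 80, 84]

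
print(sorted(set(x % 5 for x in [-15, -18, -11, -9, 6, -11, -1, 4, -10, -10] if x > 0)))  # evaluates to [1, 4]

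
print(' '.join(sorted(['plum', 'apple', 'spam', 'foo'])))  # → apple foo plum spam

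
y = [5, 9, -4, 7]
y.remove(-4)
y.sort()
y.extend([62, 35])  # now [5, 7, 9, 62, 35]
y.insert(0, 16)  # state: [16, 5, 7, 9, 62, 35]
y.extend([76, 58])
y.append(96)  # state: [16, 5, 7, 9, 62, 35, 76, 58, 96]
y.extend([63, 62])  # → [16, 5, 7, 9, 62, 35, 76, 58, 96, 63, 62]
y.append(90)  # [16, 5, 7, 9, 62, 35, 76, 58, 96, 63, 62, 90]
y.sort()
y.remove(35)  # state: [5, 7, 9, 16, 58, 62, 62, 63, 76, 90, 96]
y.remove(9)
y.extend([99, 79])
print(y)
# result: [5, 7, 16, 58, 62, 62, 63, 76, 90, 96, 99, 79]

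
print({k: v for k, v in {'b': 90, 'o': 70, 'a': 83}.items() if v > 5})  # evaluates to {'b': 90, 'o': 70, 'a': 83}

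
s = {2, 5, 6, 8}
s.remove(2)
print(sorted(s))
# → [5, 6, 8]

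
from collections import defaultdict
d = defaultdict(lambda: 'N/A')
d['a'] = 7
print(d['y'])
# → N/A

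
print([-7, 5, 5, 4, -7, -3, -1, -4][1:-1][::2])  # [5, 4, -3]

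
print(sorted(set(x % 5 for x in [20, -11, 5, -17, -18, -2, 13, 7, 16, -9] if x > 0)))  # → [0, 1, 2, 3]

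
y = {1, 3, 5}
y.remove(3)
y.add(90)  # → {1, 5, 90}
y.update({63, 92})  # {1, 5, 63, 90, 92}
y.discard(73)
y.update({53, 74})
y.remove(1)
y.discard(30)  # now {5, 53, 63, 74, 90, 92}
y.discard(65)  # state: {5, 53, 63, 74, 90, 92}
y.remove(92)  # {5, 53, 63, 74, 90}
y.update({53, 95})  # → {5, 53, 63, 74, 90, 95}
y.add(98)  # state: {5, 53, 63, 74, 90, 95, 98}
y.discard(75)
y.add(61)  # {5, 53, 61, 63, 74, 90, 95, 98}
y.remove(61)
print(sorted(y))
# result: [5, 53, 63, 74, 90, 95, 98]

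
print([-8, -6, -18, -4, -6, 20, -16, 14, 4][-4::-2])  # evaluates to [20, -4, -6]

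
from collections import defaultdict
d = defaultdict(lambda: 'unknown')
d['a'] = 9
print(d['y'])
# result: unknown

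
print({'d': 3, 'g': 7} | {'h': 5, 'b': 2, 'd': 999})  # {'d': 999, 'g': 7, 'h': 5, 'b': 2}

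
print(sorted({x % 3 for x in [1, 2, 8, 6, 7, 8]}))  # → [0, 1, 2]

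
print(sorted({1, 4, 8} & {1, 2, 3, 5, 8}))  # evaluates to [1, 8]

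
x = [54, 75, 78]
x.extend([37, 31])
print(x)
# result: [54, 75, 78, 37, 31]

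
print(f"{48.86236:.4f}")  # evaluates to 48.8624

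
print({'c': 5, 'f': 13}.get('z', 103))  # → 103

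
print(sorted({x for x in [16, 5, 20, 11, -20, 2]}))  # [-20, 2, 5, 11, 16, 20]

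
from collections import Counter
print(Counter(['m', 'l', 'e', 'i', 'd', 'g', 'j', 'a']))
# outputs Counter({'m': 1, 'l': 1, 'e': 1, 'i': 1, 'd': 1, 'g': 1, 'j': 1, 'a': 1})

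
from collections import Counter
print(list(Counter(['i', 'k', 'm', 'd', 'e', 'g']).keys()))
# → ['i', 'k', 'm', 'd', 'e', 'g']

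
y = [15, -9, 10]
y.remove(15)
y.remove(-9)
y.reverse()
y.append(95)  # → [10, 95]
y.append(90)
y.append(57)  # [10, 95, 90, 57]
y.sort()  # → [10, 57, 90, 95]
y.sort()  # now [10, 57, 90, 95]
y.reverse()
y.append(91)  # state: [95, 90, 57, 10, 91]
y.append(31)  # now [95, 90, 57, 10, 91, 31]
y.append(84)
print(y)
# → [95, 90, 57, 10, 91, 31, 84]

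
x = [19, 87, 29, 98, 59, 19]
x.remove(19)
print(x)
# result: [87, 29, 98, 59, 19]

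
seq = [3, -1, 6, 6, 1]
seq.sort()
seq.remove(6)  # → [-1, 1, 3, 6]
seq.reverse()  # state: [6, 3, 1, -1]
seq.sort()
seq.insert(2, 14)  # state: [-1, 1, 14, 3, 6]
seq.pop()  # 6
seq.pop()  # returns 3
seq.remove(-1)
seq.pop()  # 14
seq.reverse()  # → [1]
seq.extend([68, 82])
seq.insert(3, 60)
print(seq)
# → [1, 68, 82, 60]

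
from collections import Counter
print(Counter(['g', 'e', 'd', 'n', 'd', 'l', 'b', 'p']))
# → Counter({'d': 2, 'g': 1, 'e': 1, 'n': 1, 'l': 1, 'b': 1, 'p': 1})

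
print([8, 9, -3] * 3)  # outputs [8, 9, -3, 8, 9, -3, 8, 9, -3]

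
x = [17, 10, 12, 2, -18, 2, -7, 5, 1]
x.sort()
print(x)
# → [-18, -7, 1, 2, 2, 5, 10, 12, 17]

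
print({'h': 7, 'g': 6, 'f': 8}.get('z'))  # None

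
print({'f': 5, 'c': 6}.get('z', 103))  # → 103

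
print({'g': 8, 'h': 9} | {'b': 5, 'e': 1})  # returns {'g': 8, 'h': 9, 'b': 5, 'e': 1}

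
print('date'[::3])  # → de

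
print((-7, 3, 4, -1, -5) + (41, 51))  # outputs (-7, 3, 4, -1, -5, 41, 51)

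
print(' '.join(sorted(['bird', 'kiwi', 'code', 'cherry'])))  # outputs bird cherry code kiwi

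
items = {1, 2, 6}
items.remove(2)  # {1, 6}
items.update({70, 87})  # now {1, 6, 70, 87}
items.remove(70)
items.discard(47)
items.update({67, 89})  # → {1, 6, 67, 87, 89}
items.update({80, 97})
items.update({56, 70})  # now {1, 6, 56, 67, 70, 80, 87, 89, 97}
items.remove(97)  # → {1, 6, 56, 67, 70, 80, 87, 89}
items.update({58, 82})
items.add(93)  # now {1, 6, 56, 58, 67, 70, 80, 82, 87, 89, 93}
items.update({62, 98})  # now {1, 6, 56, 58, 62, 67, 70, 80, 82, 87, 89, 93, 98}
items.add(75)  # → {1, 6, 56, 58, 62, 67, 70, 75, 80, 82, 87, 89, 93, 98}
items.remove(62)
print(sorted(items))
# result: [1, 6, 56, 58, 67, 70, 75, 80, 82, 87, 89, 93, 98]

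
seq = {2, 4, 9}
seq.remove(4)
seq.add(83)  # {2, 9, 83}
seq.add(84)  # {2, 9, 83, 84}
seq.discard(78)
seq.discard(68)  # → {2, 9, 83, 84}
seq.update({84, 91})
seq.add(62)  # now {2, 9, 62, 83, 84, 91}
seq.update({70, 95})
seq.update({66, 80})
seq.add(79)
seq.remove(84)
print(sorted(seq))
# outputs [2, 9, 62, 66, 70, 79, 80, 83, 91, 95]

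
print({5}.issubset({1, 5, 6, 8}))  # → True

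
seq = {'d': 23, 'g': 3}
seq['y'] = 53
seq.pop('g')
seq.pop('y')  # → 53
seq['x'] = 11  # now {'d': 23, 'x': 11}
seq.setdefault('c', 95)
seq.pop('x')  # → 11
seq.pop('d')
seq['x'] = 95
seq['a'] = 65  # {'c': 95, 'x': 95, 'a': 65}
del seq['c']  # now {'x': 95, 'a': 65}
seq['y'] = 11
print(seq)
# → {'x': 95, 'a': 65, 'y': 11}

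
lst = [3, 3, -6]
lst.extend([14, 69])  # [3, 3, -6, 14, 69]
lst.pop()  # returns 69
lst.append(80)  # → [3, 3, -6, 14, 80]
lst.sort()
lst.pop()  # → 80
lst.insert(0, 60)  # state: [60, -6, 3, 3, 14]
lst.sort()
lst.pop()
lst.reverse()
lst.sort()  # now [-6, 3, 3, 14]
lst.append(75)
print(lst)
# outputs [-6, 3, 3, 14, 75]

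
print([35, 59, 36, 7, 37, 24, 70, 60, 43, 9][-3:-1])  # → [60, 43]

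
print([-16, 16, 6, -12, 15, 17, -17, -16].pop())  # -16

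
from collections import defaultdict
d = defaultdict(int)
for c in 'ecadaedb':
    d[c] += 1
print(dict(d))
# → {'e': 2, 'c': 1, 'a': 2, 'd': 2, 'b': 1}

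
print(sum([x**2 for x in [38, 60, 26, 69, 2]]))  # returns 10485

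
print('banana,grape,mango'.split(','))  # ['banana', 'grape', 'mango']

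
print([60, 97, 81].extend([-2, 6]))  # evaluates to None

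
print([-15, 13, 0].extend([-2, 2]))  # None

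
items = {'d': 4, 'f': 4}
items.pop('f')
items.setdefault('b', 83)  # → 83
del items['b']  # {'d': 4}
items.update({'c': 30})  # {'d': 4, 'c': 30}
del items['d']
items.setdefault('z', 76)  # 76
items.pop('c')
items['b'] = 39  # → {'z': 76, 'b': 39}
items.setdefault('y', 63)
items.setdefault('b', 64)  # 39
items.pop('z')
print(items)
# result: {'b': 39, 'y': 63}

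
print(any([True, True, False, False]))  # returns True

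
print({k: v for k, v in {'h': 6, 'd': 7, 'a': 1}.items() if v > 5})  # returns {'h': 6, 'd': 7}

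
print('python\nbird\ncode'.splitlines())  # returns ['python', 'bird', 'code']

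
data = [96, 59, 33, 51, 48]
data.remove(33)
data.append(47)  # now [96, 59, 51, 48, 47]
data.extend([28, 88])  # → [96, 59, 51, 48, 47, 28, 88]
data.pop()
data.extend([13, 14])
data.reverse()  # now [14, 13, 28, 47, 48, 51, 59, 96]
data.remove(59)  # [14, 13, 28, 47, 48, 51, 96]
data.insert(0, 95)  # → [95, 14, 13, 28, 47, 48, 51, 96]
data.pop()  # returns 96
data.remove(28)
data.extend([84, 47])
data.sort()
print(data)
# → [13, 14, 47, 47, 48, 51, 84, 95]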